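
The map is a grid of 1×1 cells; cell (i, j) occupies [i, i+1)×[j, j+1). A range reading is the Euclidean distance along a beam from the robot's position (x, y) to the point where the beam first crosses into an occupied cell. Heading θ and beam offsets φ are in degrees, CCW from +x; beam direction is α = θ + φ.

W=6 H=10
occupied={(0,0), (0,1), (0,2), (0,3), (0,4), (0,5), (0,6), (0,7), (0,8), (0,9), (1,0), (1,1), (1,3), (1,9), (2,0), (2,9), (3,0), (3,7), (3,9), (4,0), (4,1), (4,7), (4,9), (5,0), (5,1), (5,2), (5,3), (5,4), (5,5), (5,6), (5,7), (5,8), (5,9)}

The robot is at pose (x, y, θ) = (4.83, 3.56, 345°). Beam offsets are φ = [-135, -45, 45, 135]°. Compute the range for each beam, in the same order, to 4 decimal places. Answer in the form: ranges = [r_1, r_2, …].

beam 1: φ=-135°, α=210°
  direction (-0.8660, -0.5000); cell (4,3); t to first gridline: x 0.9584, y 1.1200 (then +1.1547 / +2.0000)
    (3,3) via x @ 0.9584
    (3,2) via y @ 1.1200
    (2,2) via x @ 2.1131
    (2,1) via y @ 3.1200
    (1,1) via x @ 3.2678  # hit
  → r_1 = 3.2678
beam 2: φ=-45°, α=300°
  direction (0.5000, -0.8660); cell (4,3); t to first gridline: x 0.3400, y 0.6466 (then +2.0000 / +1.1547)
    (5,3) via x @ 0.3400  # hit
  → r_2 = 0.3400
beam 3: φ=45°, α=30°
  direction (0.8660, 0.5000); cell (4,3); t to first gridline: x 0.1963, y 0.8800 (then +1.1547 / +2.0000)
    (5,3) via x @ 0.1963  # hit
  → r_3 = 0.1963
beam 4: φ=135°, α=120°
  direction (-0.5000, 0.8660); cell (4,3); t to first gridline: x 1.6600, y 0.5081 (then +2.0000 / +1.1547)
    (4,4) via y @ 0.5081
    (3,4) via x @ 1.6600
    (3,5) via y @ 1.6628
    (3,6) via y @ 2.8175
    (2,6) via x @ 3.6600
    (2,7) via y @ 3.9722
    (2,8) via y @ 5.1269
    (1,8) via x @ 5.6600
    (1,9) via y @ 6.2816  # hit
  → r_4 = 6.2816

ranges = [3.2678, 0.3400, 0.1963, 6.2816]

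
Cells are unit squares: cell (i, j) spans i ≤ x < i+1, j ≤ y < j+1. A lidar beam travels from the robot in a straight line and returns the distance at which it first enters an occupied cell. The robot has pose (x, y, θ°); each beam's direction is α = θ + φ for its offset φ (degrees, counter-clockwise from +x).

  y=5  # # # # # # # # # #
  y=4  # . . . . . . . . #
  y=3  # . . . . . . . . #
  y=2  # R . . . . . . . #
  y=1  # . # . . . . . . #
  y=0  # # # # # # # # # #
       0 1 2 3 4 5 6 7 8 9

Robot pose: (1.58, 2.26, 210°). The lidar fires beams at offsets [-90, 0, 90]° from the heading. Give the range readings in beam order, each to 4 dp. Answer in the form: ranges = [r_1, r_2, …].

ranges = [1.1600, 0.6697, 0.8400]

beam 1: φ=-90°, α=120°
  d=(-0.5000,0.8660)  start (1,2)  tX=1.1600 tY=0.8545  stride 1/|dx|=2.0000 1/|dy|=1.1547
    cross y-line → (1,3), t=0.8545
    cross x-line → (0,3), t=1.1600 (wall)
  → r_1 = 1.1600
beam 2: φ=0°, α=210°
  d=(-0.8660,-0.5000)  start (1,2)  tX=0.6697 tY=0.5200  stride 1/|dx|=1.1547 1/|dy|=2.0000
    cross y-line → (1,1), t=0.5200
    cross x-line → (0,1), t=0.6697 (wall)
  → r_2 = 0.6697
beam 3: φ=90°, α=300°
  d=(0.5000,-0.8660)  start (1,2)  tX=0.8400 tY=0.3002  stride 1/|dx|=2.0000 1/|dy|=1.1547
    cross y-line → (1,1), t=0.3002
    cross x-line → (2,1), t=0.8400 (wall)
  → r_3 = 0.8400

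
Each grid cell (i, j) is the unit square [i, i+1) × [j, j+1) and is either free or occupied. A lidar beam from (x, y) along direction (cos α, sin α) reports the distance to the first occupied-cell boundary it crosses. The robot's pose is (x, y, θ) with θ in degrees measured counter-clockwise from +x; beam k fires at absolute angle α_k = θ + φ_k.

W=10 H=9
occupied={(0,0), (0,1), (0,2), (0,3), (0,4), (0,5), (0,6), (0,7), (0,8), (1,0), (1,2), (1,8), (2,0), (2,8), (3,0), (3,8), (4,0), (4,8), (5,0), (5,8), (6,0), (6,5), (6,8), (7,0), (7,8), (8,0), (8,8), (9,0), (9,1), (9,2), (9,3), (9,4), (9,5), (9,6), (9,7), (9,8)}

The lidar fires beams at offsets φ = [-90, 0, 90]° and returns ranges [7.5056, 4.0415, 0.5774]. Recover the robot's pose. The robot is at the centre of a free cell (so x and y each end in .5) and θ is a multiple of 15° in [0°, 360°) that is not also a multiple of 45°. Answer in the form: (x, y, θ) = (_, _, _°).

Candidates: 54 free-cell centres × 16 headings = 864 poses. Raycast each; keep the one whose scan matches to 4 dp.
  (2.5, 4.5, 150°): beam 1 = 4.0415 ≠ 7.5056 ✗
  (2.5, 7.5, 345°): beam 1 = 4.6587 ≠ 7.5056 ✗
  (8.5, 2.5, 300°): beam 1 = 3.0000 ≠ 7.5056 ✗
  (4.5, 3.5, 345°): beam 1 = 2.5882 ≠ 7.5056 ✗
  …
  (5.5, 7.5, 330°): r_1=7.5056, r_2=4.0415, r_3=0.5774 — all match ✓
No second candidate reproduces the full scan.

(x, y, θ) = (5.5, 7.5, 330°)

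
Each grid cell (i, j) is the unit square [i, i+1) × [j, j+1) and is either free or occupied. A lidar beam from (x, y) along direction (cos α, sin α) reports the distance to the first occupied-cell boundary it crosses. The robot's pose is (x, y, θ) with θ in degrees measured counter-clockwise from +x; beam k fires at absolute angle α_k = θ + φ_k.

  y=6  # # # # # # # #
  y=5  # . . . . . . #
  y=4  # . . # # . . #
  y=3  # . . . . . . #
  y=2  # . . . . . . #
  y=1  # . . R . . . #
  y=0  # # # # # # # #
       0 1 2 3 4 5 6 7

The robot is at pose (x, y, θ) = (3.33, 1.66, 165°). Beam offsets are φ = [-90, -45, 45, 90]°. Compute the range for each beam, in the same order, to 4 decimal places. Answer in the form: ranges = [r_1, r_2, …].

ranges = [2.4225, 4.6600, 1.3200, 0.6833]

beam 1: φ=-90°, α=75°
  cosα=0.2588 sinα=0.9659 | (3,1) | tMaxX 2.5887 tMaxY 0.3520 | tΔX 3.8637 tΔY 1.0353
    t=0.3520 [y] (3,2)
    t=1.3873 [y] (3,3)
    t=2.4225 [y] (3,4) — stop
  → r_1 = 2.4225
beam 2: φ=-45°, α=120°
  cosα=-0.5000 sinα=0.8660 | (3,1) | tMaxX 0.6600 tMaxY 0.3926 | tΔX 2.0000 tΔY 1.1547
    t=0.3926 [y] (3,2)
    t=0.6600 [x] (2,2)
    t=1.5473 [y] (2,3)
    t=2.6600 [x] (1,3)
    t=2.7020 [y] (1,4)
    t=3.8567 [y] (1,5)
    t=4.6600 [x] (0,5) — stop
  → r_2 = 4.6600
beam 3: φ=45°, α=210°
  cosα=-0.8660 sinα=-0.5000 | (3,1) | tMaxX 0.3811 tMaxY 1.3200 | tΔX 1.1547 tΔY 2.0000
    t=0.3811 [x] (2,1)
    t=1.3200 [y] (2,0) — stop
  → r_3 = 1.3200
beam 4: φ=90°, α=255°
  cosα=-0.2588 sinα=-0.9659 | (3,1) | tMaxX 1.2750 tMaxY 0.6833 | tΔX 3.8637 tΔY 1.0353
    t=0.6833 [y] (3,0) — stop
  → r_4 = 0.6833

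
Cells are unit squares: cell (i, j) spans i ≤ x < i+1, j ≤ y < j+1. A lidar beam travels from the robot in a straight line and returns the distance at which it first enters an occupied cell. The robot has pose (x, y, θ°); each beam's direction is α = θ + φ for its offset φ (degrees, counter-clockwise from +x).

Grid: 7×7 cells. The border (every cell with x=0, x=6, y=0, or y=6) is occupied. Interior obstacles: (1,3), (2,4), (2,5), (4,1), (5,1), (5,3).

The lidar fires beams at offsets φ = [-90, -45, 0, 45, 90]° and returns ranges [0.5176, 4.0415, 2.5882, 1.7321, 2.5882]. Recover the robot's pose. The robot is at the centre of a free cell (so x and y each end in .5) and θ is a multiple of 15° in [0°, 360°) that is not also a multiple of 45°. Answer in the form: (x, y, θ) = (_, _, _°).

(x, y, θ) = (3.5, 4.5, 285°)

The pose lattice has 19·16 = 304 candidates. Test each by forward raycasting.
  (5.5, 4.5, 285°): beam 1 = 3.6235 ≠ 0.5176 ✗
  (2.5, 2.5, 165°): beam 1 = 1.5529 ≠ 0.5176 ✗
  (1.5, 4.5, 285°): beam 2 = 0.5774 ≠ 4.0415 ✗
  (1.5, 5.5, 15°): beam 1 = 1.5529 ≠ 0.5176 ✗
  (4.5, 2.5, 300°): beam 1 = 3.0000 ≠ 0.5176 ✗
  …
  (3.5, 4.5, 285°): r_1=0.5176, r_2=4.0415, r_3=2.5882, r_4=1.7321, r_5=2.5882 — all match ✓
No second candidate reproduces the full scan.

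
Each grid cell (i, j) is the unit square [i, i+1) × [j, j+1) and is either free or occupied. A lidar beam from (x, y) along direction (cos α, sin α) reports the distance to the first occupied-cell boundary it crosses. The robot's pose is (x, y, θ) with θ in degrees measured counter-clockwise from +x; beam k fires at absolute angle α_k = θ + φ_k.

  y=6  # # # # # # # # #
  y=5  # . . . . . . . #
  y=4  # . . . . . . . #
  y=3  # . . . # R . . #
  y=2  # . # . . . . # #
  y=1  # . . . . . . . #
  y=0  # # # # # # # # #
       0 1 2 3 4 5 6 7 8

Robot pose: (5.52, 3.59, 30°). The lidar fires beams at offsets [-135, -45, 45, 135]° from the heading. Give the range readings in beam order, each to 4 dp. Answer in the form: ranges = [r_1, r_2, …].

beam 1: φ=-135°, α=255°
  cosα=-0.2588 sinα=-0.9659 | (5,3) | tMaxX 2.0091 tMaxY 0.6108 | tΔX 3.8637 tΔY 1.0353
    t=0.6108 [y] (5,2)
    t=1.6461 [y] (5,1)
    t=2.0091 [x] (4,1)
    t=2.6814 [y] (4,0) — stop
  → r_1 = 2.6814
beam 2: φ=-45°, α=345°
  cosα=0.9659 sinα=-0.2588 | (5,3) | tMaxX 0.4969 tMaxY 2.2796 | tΔX 1.0353 tΔY 3.8637
    t=0.4969 [x] (6,3)
    t=1.5322 [x] (7,3)
    t=2.2796 [y] (7,2) — stop
  → r_2 = 2.2796
beam 3: φ=45°, α=75°
  cosα=0.2588 sinα=0.9659 | (5,3) | tMaxX 1.8546 tMaxY 0.4245 | tΔX 3.8637 tΔY 1.0353
    t=0.4245 [y] (5,4)
    t=1.4597 [y] (5,5)
    t=1.8546 [x] (6,5)
    t=2.4950 [y] (6,6) — stop
  → r_3 = 2.4950
beam 4: φ=135°, α=165°
  cosα=-0.9659 sinα=0.2588 | (5,3) | tMaxX 0.5383 tMaxY 1.5841 | tΔX 1.0353 tΔY 3.8637
    t=0.5383 [x] (4,3) — stop
  → r_4 = 0.5383

ranges = [2.6814, 2.2796, 2.4950, 0.5383]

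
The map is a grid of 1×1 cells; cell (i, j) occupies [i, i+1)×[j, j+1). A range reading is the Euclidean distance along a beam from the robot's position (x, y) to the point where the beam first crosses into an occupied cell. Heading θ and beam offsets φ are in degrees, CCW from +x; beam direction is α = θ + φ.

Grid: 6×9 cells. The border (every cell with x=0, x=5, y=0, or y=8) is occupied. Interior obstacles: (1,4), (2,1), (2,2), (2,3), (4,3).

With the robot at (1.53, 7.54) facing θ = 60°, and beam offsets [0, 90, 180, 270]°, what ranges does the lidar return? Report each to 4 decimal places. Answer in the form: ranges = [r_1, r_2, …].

beam 1: φ=0°, α=60°
  d=(0.5000,0.8660)  start (1,7)  tX=0.9400 tY=0.5312  stride 1/|dx|=2.0000 1/|dy|=1.1547
    cross y-line → (1,8), t=0.5312 (wall)
  → r_1 = 0.5312
beam 2: φ=90°, α=150°
  d=(-0.8660,0.5000)  start (1,7)  tX=0.6120 tY=0.9200  stride 1/|dx|=1.1547 1/|dy|=2.0000
    cross x-line → (0,7), t=0.6120 (wall)
  → r_2 = 0.6120
beam 3: φ=180°, α=240°
  d=(-0.5000,-0.8660)  start (1,7)  tX=1.0600 tY=0.6235  stride 1/|dx|=2.0000 1/|dy|=1.1547
    cross y-line → (1,6), t=0.6235
    cross x-line → (0,6), t=1.0600 (wall)
  → r_3 = 1.0600
beam 4: φ=270°, α=330°
  d=(0.8660,-0.5000)  start (1,7)  tX=0.5427 tY=1.0800  stride 1/|dx|=1.1547 1/|dy|=2.0000
    cross x-line → (2,7), t=0.5427
    cross y-line → (2,6), t=1.0800
    cross x-line → (3,6), t=1.6974
    cross x-line → (4,6), t=2.8521
    cross y-line → (4,5), t=3.0800
    cross x-line → (5,5), t=4.0068 (wall)
  → r_4 = 4.0068

ranges = [0.5312, 0.6120, 1.0600, 4.0068]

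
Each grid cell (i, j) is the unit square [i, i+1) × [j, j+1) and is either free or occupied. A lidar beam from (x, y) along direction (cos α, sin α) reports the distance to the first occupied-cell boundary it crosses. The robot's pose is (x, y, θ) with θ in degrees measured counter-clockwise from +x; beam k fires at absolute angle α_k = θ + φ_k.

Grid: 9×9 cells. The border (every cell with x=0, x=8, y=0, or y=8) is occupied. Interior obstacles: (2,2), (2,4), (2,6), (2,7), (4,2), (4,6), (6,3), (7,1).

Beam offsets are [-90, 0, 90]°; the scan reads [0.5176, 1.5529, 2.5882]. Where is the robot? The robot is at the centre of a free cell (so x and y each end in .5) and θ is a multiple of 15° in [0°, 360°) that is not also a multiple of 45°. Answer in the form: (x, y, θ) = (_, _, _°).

Enumerate (i+0.5, j+0.5, θ) over the 41 free cells and 16 admissible headings. For each, cast all 3 beams and compare to the given ranges.
  (6.5, 2.5, 60°): beam 1 = 1.0000 ≠ 0.5176 ✗
  (6.5, 4.5, 105°): beam 1 = 1.5529 ≠ 0.5176 ✗
  (5.5, 2.5, 120°): beam 1 = 1.0000 ≠ 0.5176 ✗
  …
  (5.5, 2.5, 285°): r_1=0.5176, r_2=1.5529, r_3=2.5882 — all match ✓
No second candidate reproduces the full scan.

(x, y, θ) = (5.5, 2.5, 285°)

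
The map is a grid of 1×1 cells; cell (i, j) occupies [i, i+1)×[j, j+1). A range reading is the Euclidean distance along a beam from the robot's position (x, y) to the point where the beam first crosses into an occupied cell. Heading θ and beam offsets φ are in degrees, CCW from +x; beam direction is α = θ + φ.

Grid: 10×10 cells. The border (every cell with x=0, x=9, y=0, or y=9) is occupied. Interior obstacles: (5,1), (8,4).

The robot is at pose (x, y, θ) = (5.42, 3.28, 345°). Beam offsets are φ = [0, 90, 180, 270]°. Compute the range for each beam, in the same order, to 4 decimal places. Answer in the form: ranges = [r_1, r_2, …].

beam 1: φ=0°, α=345°
  d=(0.9659,-0.2588)  start (5,3)  tX=0.6005 tY=1.0818  stride 1/|dx|=1.0353 1/|dy|=3.8637
    cross x-line → (6,3), t=0.6005
    cross y-line → (6,2), t=1.0818
    cross x-line → (7,2), t=1.6357
    cross x-line → (8,2), t=2.6710
    cross x-line → (9,2), t=3.7063 (wall)
  → r_1 = 3.7063
beam 2: φ=90°, α=75°
  d=(0.2588,0.9659)  start (5,3)  tX=2.2409 tY=0.7454  stride 1/|dx|=3.8637 1/|dy|=1.0353
    cross y-line → (5,4), t=0.7454
    cross y-line → (5,5), t=1.7807
    cross x-line → (6,5), t=2.2409
    cross y-line → (6,6), t=2.8160
    cross y-line → (6,7), t=3.8512
    cross y-line → (6,8), t=4.8865
    cross y-line → (6,9), t=5.9218 (wall)
  → r_2 = 5.9218
beam 3: φ=180°, α=165°
  d=(-0.9659,0.2588)  start (5,3)  tX=0.4348 tY=2.7819  stride 1/|dx|=1.0353 1/|dy|=3.8637
    cross x-line → (4,3), t=0.4348
    cross x-line → (3,3), t=1.4701
    cross x-line → (2,3), t=2.5054
    cross y-line → (2,4), t=2.7819
    cross x-line → (1,4), t=3.5406
    cross x-line → (0,4), t=4.5759 (wall)
  → r_3 = 4.5759
beam 4: φ=270°, α=255°
  d=(-0.2588,-0.9659)  start (5,3)  tX=1.6228 tY=0.2899  stride 1/|dx|=3.8637 1/|dy|=1.0353
    cross y-line → (5,2), t=0.2899
    cross y-line → (5,1), t=1.3252 (wall)
  → r_4 = 1.3252

ranges = [3.7063, 5.9218, 4.5759, 1.3252]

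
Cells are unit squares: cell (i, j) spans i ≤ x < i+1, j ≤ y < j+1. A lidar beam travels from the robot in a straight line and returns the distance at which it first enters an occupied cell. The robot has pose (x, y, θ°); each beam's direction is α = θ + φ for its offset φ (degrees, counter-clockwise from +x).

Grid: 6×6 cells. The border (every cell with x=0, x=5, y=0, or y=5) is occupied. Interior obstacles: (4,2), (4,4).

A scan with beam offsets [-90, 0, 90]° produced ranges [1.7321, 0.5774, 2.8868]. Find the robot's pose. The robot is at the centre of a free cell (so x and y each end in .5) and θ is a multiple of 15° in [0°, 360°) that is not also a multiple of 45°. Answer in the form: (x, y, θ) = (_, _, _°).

Candidates: 14 free-cell centres × 16 headings = 224 poses. Raycast each; keep the one whose scan matches to 4 dp.
  (3.5, 1.5, 345°): beam 1 = 0.5176 ≠ 1.7321 ✗
  (1.5, 4.5, 105°): beam 1 = 1.9319 ≠ 1.7321 ✗
  (2.5, 1.5, 120°): beam 2 = 3.0000 ≠ 0.5774 ✗
  (4.5, 3.5, 60°): beam 1 = 0.5774 ≠ 1.7321 ✗
  (4.5, 3.5, 285°): beam 1 = 3.6235 ≠ 1.7321 ✗
  …
  (3.5, 2.5, 30°): r_1=1.7321, r_2=0.5774, r_3=2.8868 — all match ✓
No second candidate reproduces the full scan.

(x, y, θ) = (3.5, 2.5, 30°)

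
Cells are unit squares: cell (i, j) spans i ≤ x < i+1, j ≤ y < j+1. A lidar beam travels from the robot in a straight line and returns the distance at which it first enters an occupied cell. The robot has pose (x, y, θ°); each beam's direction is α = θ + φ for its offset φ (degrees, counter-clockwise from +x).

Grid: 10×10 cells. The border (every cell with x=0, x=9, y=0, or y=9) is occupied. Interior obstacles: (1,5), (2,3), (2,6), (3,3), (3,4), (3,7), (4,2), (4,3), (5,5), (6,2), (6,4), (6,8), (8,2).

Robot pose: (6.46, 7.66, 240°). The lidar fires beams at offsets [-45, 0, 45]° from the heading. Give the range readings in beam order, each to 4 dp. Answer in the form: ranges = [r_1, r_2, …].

beam 1: φ=-45°, α=195°
  cosα=-0.9659 sinα=-0.2588 | (6,7) | tMaxX 0.4762 tMaxY 2.5500 | tΔX 1.0353 tΔY 3.8637
    t=0.4762 [x] (5,7)
    t=1.5115 [x] (4,7)
    t=2.5468 [x] (3,7) — stop
  → r_1 = 2.5468
beam 2: φ=0°, α=240°
  cosα=-0.5000 sinα=-0.8660 | (6,7) | tMaxX 0.9200 tMaxY 0.7621 | tΔX 2.0000 tΔY 1.1547
    t=0.7621 [y] (6,6)
    t=0.9200 [x] (5,6)
    t=1.9168 [y] (5,5) — stop
  → r_2 = 1.9168
beam 3: φ=45°, α=285°
  cosα=0.2588 sinα=-0.9659 | (6,7) | tMaxX 2.0864 tMaxY 0.6833 | tΔX 3.8637 tΔY 1.0353
    t=0.6833 [y] (6,6)
    t=1.7186 [y] (6,5)
    t=2.0864 [x] (7,5)
    t=2.7538 [y] (7,4)
    t=3.7891 [y] (7,3)
    t=4.8244 [y] (7,2)
    t=5.8597 [y] (7,1)
    t=5.9501 [x] (8,1)
    t=6.8949 [y] (8,0) — stop
  → r_3 = 6.8949

ranges = [2.5468, 1.9168, 6.8949]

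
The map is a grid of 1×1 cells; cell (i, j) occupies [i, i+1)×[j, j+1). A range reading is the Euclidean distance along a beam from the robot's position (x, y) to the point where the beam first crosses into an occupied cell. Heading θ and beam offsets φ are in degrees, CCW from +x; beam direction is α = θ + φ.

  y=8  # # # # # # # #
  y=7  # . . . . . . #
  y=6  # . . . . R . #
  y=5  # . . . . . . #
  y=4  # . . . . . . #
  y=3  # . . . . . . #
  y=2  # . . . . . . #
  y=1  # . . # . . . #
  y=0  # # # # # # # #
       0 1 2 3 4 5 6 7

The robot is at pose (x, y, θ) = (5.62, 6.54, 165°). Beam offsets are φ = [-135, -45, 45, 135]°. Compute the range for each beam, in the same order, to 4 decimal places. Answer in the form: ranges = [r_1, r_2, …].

ranges = [1.5935, 1.6859, 5.3347, 2.7600]

beam 1: φ=-135°, α=30°
  direction (0.8660, 0.5000); cell (5,6); t to first gridline: x 0.4388, y 0.9200 (then +1.1547 / +2.0000)
    (6,6) via x @ 0.4388
    (6,7) via y @ 0.9200
    (7,7) via x @ 1.5935  # hit
  → r_1 = 1.5935
beam 2: φ=-45°, α=120°
  direction (-0.5000, 0.8660); cell (5,6); t to first gridline: x 1.2400, y 0.5312 (then +2.0000 / +1.1547)
    (5,7) via y @ 0.5312
    (4,7) via x @ 1.2400
    (4,8) via y @ 1.6859  # hit
  → r_2 = 1.6859
beam 3: φ=45°, α=210°
  direction (-0.8660, -0.5000); cell (5,6); t to first gridline: x 0.7159, y 1.0800 (then +1.1547 / +2.0000)
    (4,6) via x @ 0.7159
    (4,5) via y @ 1.0800
    (3,5) via x @ 1.8706
    (2,5) via x @ 3.0253
    (2,4) via y @ 3.0800
    (1,4) via x @ 4.1800
    (1,3) via y @ 5.0800
    (0,3) via x @ 5.3347  # hit
  → r_3 = 5.3347
beam 4: φ=135°, α=300°
  direction (0.5000, -0.8660); cell (5,6); t to first gridline: x 0.7600, y 0.6235 (then +2.0000 / +1.1547)
    (5,5) via y @ 0.6235
    (6,5) via x @ 0.7600
    (6,4) via y @ 1.7782
    (7,4) via x @ 2.7600  # hit
  → r_4 = 2.7600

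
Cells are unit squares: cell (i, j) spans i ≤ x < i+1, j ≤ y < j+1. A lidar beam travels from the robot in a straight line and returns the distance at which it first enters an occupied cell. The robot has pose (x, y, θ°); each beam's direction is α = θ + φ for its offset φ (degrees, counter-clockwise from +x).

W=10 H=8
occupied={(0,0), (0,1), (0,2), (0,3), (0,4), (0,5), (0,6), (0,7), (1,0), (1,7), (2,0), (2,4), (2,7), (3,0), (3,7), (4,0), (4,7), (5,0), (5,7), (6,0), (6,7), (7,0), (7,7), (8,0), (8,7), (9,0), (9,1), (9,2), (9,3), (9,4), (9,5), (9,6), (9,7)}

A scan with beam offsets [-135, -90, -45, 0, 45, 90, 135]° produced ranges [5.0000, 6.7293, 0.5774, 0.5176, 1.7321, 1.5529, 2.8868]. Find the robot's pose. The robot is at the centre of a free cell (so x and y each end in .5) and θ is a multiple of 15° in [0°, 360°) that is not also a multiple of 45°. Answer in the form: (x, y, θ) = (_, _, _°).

(x, y, θ) = (2.5, 3.5, 105°)

Candidates: 47 free-cell centres × 16 headings = 752 poses. Raycast each; keep the one whose scan matches to 4 dp.
  (6.5, 5.5, 60°): beam 1 = 4.6587 ≠ 5.0000 ✗
  (2.5, 3.5, 195°): beam 1 = 0.5774 ≠ 5.0000 ✗
  (4.5, 5.5, 210°): beam 1 = 1.5529 ≠ 5.0000 ✗
  (1.5, 5.5, 300°): beam 1 = 0.5176 ≠ 5.0000 ✗
  (5.5, 2.5, 30°): beam 1 = 1.5529 ≠ 5.0000 ✗
  …
  (2.5, 3.5, 105°): r_1=5.0000, r_2=6.7293, r_3=0.5774, r_4=0.5176, r_5=1.7321, r_6=1.5529, r_7=2.8868 — all match ✓
Only this pose fits every beam.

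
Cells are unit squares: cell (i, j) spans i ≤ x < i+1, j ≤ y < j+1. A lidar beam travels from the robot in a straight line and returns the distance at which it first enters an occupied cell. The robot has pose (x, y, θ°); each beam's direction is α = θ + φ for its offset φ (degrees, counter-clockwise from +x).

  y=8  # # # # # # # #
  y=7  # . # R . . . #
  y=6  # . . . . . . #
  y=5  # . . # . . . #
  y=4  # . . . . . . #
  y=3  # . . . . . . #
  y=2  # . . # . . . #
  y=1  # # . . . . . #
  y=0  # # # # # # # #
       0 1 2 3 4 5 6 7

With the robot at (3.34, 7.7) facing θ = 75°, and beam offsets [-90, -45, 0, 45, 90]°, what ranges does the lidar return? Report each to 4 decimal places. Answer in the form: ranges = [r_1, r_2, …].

beam 1: φ=-90°, α=345°
  direction (0.9659, -0.2588); cell (3,7); t to first gridline: x 0.6833, y 2.7046 (then +1.0353 / +3.8637)
    (4,7) via x @ 0.6833
    (5,7) via x @ 1.7186
    (5,6) via y @ 2.7046
    (6,6) via x @ 2.7538
    (7,6) via x @ 3.7891  # hit
  → r_1 = 3.7891
beam 2: φ=-45°, α=30°
  direction (0.8660, 0.5000); cell (3,7); t to first gridline: x 0.7621, y 0.6000 (then +1.1547 / +2.0000)
    (3,8) via y @ 0.6000  # hit
  → r_2 = 0.6000
beam 3: φ=0°, α=75°
  direction (0.2588, 0.9659); cell (3,7); t to first gridline: x 2.5500, y 0.3106 (then +3.8637 / +1.0353)
    (3,8) via y @ 0.3106  # hit
  → r_3 = 0.3106
beam 4: φ=45°, α=120°
  direction (-0.5000, 0.8660); cell (3,7); t to first gridline: x 0.6800, y 0.3464 (then +2.0000 / +1.1547)
    (3,8) via y @ 0.3464  # hit
  → r_4 = 0.3464
beam 5: φ=90°, α=165°
  direction (-0.9659, 0.2588); cell (3,7); t to first gridline: x 0.3520, y 1.1591 (then +1.0353 / +3.8637)
    (2,7) via x @ 0.3520  # hit
  → r_5 = 0.3520

ranges = [3.7891, 0.6000, 0.3106, 0.3464, 0.3520]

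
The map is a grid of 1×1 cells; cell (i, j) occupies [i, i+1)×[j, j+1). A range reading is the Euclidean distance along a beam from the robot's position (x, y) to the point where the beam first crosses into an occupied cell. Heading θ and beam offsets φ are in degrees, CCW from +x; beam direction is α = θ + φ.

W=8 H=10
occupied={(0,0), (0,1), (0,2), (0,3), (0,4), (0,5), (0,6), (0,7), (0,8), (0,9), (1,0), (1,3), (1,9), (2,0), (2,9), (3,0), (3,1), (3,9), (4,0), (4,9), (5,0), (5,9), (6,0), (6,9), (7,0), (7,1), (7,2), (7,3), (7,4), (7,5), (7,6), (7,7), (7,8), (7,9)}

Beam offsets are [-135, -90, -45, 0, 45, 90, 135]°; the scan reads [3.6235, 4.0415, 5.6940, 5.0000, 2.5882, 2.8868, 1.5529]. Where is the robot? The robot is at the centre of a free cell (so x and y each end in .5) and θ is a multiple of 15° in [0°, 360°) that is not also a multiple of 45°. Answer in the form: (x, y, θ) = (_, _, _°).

The pose lattice has 46·16 = 736 candidates. Test each by forward raycasting.
  (1.5, 6.5, 105°): beam 1 = 6.3509 ≠ 3.6235 ✗
  (3.5, 2.5, 240°): beam 1 = 6.7293 ≠ 3.6235 ✗
  (6.5, 5.5, 105°): beam 1 = 0.5774 ≠ 3.6235 ✗
  …
  (4.5, 7.5, 300°): r_1=3.6235, r_2=4.0415, r_3=5.6940, r_4=5.0000, r_5=2.5882, r_6=2.8868, r_7=1.5529 — all match ✓
Unique over the lattice → pose = (4.5, 7.5, 300°).

(x, y, θ) = (4.5, 7.5, 300°)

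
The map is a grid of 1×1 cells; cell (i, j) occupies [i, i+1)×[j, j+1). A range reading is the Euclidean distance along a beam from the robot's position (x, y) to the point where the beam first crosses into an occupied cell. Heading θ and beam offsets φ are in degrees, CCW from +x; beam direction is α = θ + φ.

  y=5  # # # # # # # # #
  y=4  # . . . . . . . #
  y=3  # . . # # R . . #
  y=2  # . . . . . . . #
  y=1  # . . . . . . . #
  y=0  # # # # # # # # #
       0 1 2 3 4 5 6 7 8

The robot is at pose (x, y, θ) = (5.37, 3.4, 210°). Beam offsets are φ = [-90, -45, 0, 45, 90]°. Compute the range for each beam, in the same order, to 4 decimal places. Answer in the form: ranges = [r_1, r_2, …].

beam 1: φ=-90°, α=120°
  direction (-0.5000, 0.8660); cell (5,3); t to first gridline: x 0.7400, y 0.6928 (then +2.0000 / +1.1547)
    (5,4) via y @ 0.6928
    (4,4) via x @ 0.7400
    (4,5) via y @ 1.8475  # hit
  → r_1 = 1.8475
beam 2: φ=-45°, α=165°
  direction (-0.9659, 0.2588); cell (5,3); t to first gridline: x 0.3831, y 2.3182 (then +1.0353 / +3.8637)
    (4,3) via x @ 0.3831  # hit
  → r_2 = 0.3831
beam 3: φ=0°, α=210°
  direction (-0.8660, -0.5000); cell (5,3); t to first gridline: x 0.4272, y 0.8000 (then +1.1547 / +2.0000)
    (4,3) via x @ 0.4272  # hit
  → r_3 = 0.4272
beam 4: φ=45°, α=255°
  direction (-0.2588, -0.9659); cell (5,3); t to first gridline: x 1.4296, y 0.4141 (then +3.8637 / +1.0353)
    (5,2) via y @ 0.4141
    (4,2) via x @ 1.4296
    (4,1) via y @ 1.4494
    (4,0) via y @ 2.4847  # hit
  → r_4 = 2.4847
beam 5: φ=90°, α=300°
  direction (0.5000, -0.8660); cell (5,3); t to first gridline: x 1.2600, y 0.4619 (then +2.0000 / +1.1547)
    (5,2) via y @ 0.4619
    (6,2) via x @ 1.2600
    (6,1) via y @ 1.6166
    (6,0) via y @ 2.7713  # hit
  → r_5 = 2.7713

ranges = [1.8475, 0.3831, 0.4272, 2.4847, 2.7713]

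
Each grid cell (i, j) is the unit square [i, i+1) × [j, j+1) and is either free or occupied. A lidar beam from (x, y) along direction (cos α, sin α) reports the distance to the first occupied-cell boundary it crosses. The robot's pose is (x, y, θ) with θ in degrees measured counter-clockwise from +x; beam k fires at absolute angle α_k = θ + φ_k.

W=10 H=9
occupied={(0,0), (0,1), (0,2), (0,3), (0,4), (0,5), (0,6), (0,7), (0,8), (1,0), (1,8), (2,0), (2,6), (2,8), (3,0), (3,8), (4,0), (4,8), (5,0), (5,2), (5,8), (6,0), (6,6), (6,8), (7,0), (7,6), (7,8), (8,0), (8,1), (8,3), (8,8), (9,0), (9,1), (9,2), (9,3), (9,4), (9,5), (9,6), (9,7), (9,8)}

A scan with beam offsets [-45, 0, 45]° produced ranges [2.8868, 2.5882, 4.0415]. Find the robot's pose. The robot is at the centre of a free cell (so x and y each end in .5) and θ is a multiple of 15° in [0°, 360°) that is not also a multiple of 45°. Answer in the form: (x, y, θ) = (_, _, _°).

Enumerate (i+0.5, j+0.5, θ) over the 50 free cells and 16 admissible headings. For each, cast all 3 beams and compare to the given ranges.
  (3.5, 1.5, 300°): beam 1 = 0.5176 ≠ 2.8868 ✗
  (7.5, 7.5, 240°): beam 1 = 4.6587 ≠ 2.8868 ✗
  (4.5, 4.5, 240°): beam 1 = 3.6235 ≠ 2.8868 ✗
  (6.5, 3.5, 255°): beam 1 = 1.0000 ≠ 2.8868 ✗
  …
  (3.5, 4.5, 195°): r_1=2.8868, r_2=2.5882, r_3=4.0415 — all match ✓
Unique over the lattice → pose = (3.5, 4.5, 195°).

(x, y, θ) = (3.5, 4.5, 195°)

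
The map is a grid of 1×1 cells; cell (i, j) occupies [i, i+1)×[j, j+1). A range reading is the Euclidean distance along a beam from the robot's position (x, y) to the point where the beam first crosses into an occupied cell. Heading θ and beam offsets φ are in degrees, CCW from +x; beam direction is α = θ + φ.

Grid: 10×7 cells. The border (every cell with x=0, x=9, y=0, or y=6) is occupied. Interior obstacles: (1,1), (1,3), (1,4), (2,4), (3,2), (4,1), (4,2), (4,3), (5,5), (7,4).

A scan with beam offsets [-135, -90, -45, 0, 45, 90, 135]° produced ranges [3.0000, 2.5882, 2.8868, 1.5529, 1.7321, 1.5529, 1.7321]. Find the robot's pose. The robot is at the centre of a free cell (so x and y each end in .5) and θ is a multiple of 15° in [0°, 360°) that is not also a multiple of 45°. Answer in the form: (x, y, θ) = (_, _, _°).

Candidates: 30 free-cell centres × 16 headings = 480 poses. Raycast each; keep the one whose scan matches to 4 dp.
  (7.5, 2.5, 300°): beam 1 = 2.5882 ≠ 3.0000 ✗
  (6.5, 1.5, 195°): beam 1 = 2.8868 ≠ 3.0000 ✗
  (8.5, 2.5, 345°): beam 2 = 1.5529 ≠ 2.5882 ✗
  (5.5, 1.5, 255°): beam 1 = 1.0000 ≠ 3.0000 ✗
  …
  (7.5, 2.5, 255°): r_1=3.0000, r_2=2.5882, r_3=2.8868, r_4=1.5529, r_5=1.7321, r_6=1.5529, r_7=1.7321 — all match ✓
Unique over the lattice → pose = (7.5, 2.5, 255°).

(x, y, θ) = (7.5, 2.5, 255°)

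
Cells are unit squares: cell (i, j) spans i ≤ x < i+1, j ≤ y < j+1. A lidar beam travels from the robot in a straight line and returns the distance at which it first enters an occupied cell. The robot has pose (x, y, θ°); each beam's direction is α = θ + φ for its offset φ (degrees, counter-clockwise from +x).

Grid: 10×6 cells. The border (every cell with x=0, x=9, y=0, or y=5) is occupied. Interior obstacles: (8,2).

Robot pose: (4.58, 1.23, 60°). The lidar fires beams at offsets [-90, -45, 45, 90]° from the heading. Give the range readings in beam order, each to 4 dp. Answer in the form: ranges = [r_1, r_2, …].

ranges = [0.4600, 3.5406, 3.9030, 4.1338]

beam 1: φ=-90°, α=330°
  d=(0.8660,-0.5000)  start (4,1)  tX=0.4850 tY=0.4600  stride 1/|dx|=1.1547 1/|dy|=2.0000
    cross y-line → (4,0), t=0.4600 (wall)
  → r_1 = 0.4600
beam 2: φ=-45°, α=15°
  d=(0.9659,0.2588)  start (4,1)  tX=0.4348 tY=2.9751  stride 1/|dx|=1.0353 1/|dy|=3.8637
    cross x-line → (5,1), t=0.4348
    cross x-line → (6,1), t=1.4701
    cross x-line → (7,1), t=2.5054
    cross y-line → (7,2), t=2.9751
    cross x-line → (8,2), t=3.5406 (wall)
  → r_2 = 3.5406
beam 3: φ=45°, α=105°
  d=(-0.2588,0.9659)  start (4,1)  tX=2.2409 tY=0.7972  stride 1/|dx|=3.8637 1/|dy|=1.0353
    cross y-line → (4,2), t=0.7972
    cross y-line → (4,3), t=1.8324
    cross x-line → (3,3), t=2.2409
    cross y-line → (3,4), t=2.8677
    cross y-line → (3,5), t=3.9030 (wall)
  → r_3 = 3.9030
beam 4: φ=90°, α=150°
  d=(-0.8660,0.5000)  start (4,1)  tX=0.6697 tY=1.5400  stride 1/|dx|=1.1547 1/|dy|=2.0000
    cross x-line → (3,1), t=0.6697
    cross y-line → (3,2), t=1.5400
    cross x-line → (2,2), t=1.8244
    cross x-line → (1,2), t=2.9791
    cross y-line → (1,3), t=3.5400
    cross x-line → (0,3), t=4.1338 (wall)
  → r_4 = 4.1338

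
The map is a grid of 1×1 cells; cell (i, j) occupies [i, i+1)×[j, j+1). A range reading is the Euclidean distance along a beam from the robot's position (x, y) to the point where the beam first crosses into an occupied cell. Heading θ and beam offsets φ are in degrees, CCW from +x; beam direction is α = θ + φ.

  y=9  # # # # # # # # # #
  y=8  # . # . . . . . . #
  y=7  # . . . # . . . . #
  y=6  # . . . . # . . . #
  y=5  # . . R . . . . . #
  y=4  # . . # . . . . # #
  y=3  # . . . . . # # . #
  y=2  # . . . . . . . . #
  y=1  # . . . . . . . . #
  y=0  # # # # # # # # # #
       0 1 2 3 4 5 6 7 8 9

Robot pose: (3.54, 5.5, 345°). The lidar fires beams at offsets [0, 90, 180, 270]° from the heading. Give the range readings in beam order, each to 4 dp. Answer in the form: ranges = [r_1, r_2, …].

beam 1: φ=0°, α=345°
  direction (0.9659, -0.2588); cell (3,5); t to first gridline: x 0.4762, y 1.9319 (then +1.0353 / +3.8637)
    (4,5) via x @ 0.4762
    (5,5) via x @ 1.5115
    (5,4) via y @ 1.9319
    (6,4) via x @ 2.5468
    (7,4) via x @ 3.5821
    (8,4) via x @ 4.6173  # hit
  → r_1 = 4.6173
beam 2: φ=90°, α=75°
  direction (0.2588, 0.9659); cell (3,5); t to first gridline: x 1.7773, y 0.5176 (then +3.8637 / +1.0353)
    (3,6) via y @ 0.5176
    (3,7) via y @ 1.5529
    (4,7) via x @ 1.7773  # hit
  → r_2 = 1.7773
beam 3: φ=180°, α=165°
  direction (-0.9659, 0.2588); cell (3,5); t to first gridline: x 0.5590, y 1.9319 (then +1.0353 / +3.8637)
    (2,5) via x @ 0.5590
    (1,5) via x @ 1.5943
    (1,6) via y @ 1.9319
    (0,6) via x @ 2.6296  # hit
  → r_3 = 2.6296
beam 4: φ=270°, α=255°
  direction (-0.2588, -0.9659); cell (3,5); t to first gridline: x 2.0864, y 0.5176 (then +3.8637 / +1.0353)
    (3,4) via y @ 0.5176  # hit
  → r_4 = 0.5176

ranges = [4.6173, 1.7773, 2.6296, 0.5176]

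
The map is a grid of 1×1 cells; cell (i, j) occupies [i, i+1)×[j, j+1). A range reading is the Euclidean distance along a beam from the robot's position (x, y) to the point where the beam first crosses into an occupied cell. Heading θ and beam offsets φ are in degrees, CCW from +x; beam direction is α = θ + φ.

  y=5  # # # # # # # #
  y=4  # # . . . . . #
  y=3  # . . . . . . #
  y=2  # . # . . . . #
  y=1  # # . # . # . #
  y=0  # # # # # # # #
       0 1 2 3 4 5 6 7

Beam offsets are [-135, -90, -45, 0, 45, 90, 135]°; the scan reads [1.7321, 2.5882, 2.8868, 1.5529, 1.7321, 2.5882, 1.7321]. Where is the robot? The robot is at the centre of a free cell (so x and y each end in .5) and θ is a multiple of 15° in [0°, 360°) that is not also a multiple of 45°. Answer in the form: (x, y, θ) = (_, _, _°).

(x, y, θ) = (4.5, 3.5, 75°)

Enumerate (i+0.5, j+0.5, θ) over the 19 free cells and 16 admissible headings. For each, cast all 7 beams and compare to the given ranges.
  (6.5, 4.5, 60°): beam 1 = 1.9319 ≠ 1.7321 ✗
  (3.5, 4.5, 30°): beam 1 = 1.9319 ≠ 1.7321 ✗
  (2.5, 1.5, 345°): beam 1 = 0.5774 ≠ 1.7321 ✗
  …
  (4.5, 3.5, 75°): r_1=1.7321, r_2=2.5882, r_3=2.8868, r_4=1.5529, r_5=1.7321, r_6=2.5882, r_7=1.7321 — all match ✓
No second candidate reproduces the full scan.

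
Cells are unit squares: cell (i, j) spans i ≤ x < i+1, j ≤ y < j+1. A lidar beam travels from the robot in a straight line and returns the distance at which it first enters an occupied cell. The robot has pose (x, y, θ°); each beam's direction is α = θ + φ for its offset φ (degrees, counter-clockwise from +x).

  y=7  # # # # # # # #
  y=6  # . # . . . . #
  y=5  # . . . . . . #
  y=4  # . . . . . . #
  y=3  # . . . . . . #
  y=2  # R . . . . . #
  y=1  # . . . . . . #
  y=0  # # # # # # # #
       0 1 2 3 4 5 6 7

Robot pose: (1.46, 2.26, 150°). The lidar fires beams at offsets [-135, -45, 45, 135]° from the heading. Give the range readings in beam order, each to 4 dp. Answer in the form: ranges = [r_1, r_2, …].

ranges = [5.7354, 1.7773, 0.4762, 1.3044]

beam 1: φ=-135°, α=15°
  d=(0.9659,0.2588)  start (1,2)  tX=0.5590 tY=2.8591  stride 1/|dx|=1.0353 1/|dy|=3.8637
    cross x-line → (2,2), t=0.5590
    cross x-line → (3,2), t=1.5943
    cross x-line → (4,2), t=2.6296
    cross y-line → (4,3), t=2.8591
    cross x-line → (5,3), t=3.6649
    cross x-line → (6,3), t=4.7002
    cross x-line → (7,3), t=5.7354 (wall)
  → r_1 = 5.7354
beam 2: φ=-45°, α=105°
  d=(-0.2588,0.9659)  start (1,2)  tX=1.7773 tY=0.7661  stride 1/|dx|=3.8637 1/|dy|=1.0353
    cross y-line → (1,3), t=0.7661
    cross x-line → (0,3), t=1.7773 (wall)
  → r_2 = 1.7773
beam 3: φ=45°, α=195°
  d=(-0.9659,-0.2588)  start (1,2)  tX=0.4762 tY=1.0046  stride 1/|dx|=1.0353 1/|dy|=3.8637
    cross x-line → (0,2), t=0.4762 (wall)
  → r_3 = 0.4762
beam 4: φ=135°, α=285°
  d=(0.2588,-0.9659)  start (1,2)  tX=2.0864 tY=0.2692  stride 1/|dx|=3.8637 1/|dy|=1.0353
    cross y-line → (1,1), t=0.2692
    cross y-line → (1,0), t=1.3044 (wall)
  → r_4 = 1.3044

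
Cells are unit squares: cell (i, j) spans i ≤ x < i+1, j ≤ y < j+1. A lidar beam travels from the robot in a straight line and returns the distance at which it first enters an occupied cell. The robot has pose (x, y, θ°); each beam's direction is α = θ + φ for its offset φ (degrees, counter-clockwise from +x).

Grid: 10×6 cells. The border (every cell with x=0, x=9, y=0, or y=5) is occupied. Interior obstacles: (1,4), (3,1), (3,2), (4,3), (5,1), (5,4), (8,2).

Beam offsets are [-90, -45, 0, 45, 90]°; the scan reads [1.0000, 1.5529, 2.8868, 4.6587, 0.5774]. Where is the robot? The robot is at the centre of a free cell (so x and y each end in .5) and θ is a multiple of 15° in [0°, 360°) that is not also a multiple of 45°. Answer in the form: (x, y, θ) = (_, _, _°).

Enumerate (i+0.5, j+0.5, θ) over the 25 free cells and 16 admissible headings. For each, cast all 5 beams and compare to the given ranges.
  (6.5, 4.5, 120°): beam 2 = 0.5176 ≠ 1.5529 ✗
  (8.5, 1.5, 255°): beam 1 = 4.6587 ≠ 1.0000 ✗
  (4.5, 2.5, 210°): beam 1 = 0.5774 ≠ 1.0000 ✗
  (5.5, 3.5, 30°): beam 1 = 2.8868 ≠ 1.0000 ✗
  (1.5, 2.5, 300°): beam 1 = 0.5774 ≠ 1.0000 ✗
  …
  (8.5, 3.5, 150°): r_1=1.0000, r_2=1.5529, r_3=2.8868, r_4=4.6587, r_5=0.5774 — all match ✓
Only this pose fits every beam.

(x, y, θ) = (8.5, 3.5, 150°)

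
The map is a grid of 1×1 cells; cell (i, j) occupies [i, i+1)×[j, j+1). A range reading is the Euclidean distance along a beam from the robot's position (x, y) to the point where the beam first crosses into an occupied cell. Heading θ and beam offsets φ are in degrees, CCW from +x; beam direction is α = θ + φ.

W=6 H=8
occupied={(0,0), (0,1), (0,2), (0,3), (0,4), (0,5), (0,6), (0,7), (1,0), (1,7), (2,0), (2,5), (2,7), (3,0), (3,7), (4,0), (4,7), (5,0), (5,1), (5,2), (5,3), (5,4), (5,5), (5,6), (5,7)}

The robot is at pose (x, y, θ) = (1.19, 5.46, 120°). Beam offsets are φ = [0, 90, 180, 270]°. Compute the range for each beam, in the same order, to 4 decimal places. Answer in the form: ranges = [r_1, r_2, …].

beam 1: φ=0°, α=120°
  dir = (cos 120°, sin 120°) = (-0.5000, 0.8660); from cell (1,5)
  next x-line at t=0.3800, next y-line at t=0.6235; Δt_x=2.0000, Δt_y=1.1547
    x: enter (0,5) at t=0.3800 ← occupied
  → r_1 = 0.3800
beam 2: φ=90°, α=210°
  dir = (cos 210°, sin 210°) = (-0.8660, -0.5000); from cell (1,5)
  next x-line at t=0.2194, next y-line at t=0.9200; Δt_x=1.1547, Δt_y=2.0000
    x: enter (0,5) at t=0.2194 ← occupied
  → r_2 = 0.2194
beam 3: φ=180°, α=300°
  dir = (cos 300°, sin 300°) = (0.5000, -0.8660); from cell (1,5)
  next x-line at t=1.6200, next y-line at t=0.5312; Δt_x=2.0000, Δt_y=1.1547
    y: enter (1,4) at t=0.5312
    x: enter (2,4) at t=1.6200
    y: enter (2,3) at t=1.6859
    y: enter (2,2) at t=2.8406
    x: enter (3,2) at t=3.6200
    y: enter (3,1) at t=3.9953
    y: enter (3,0) at t=5.1500 ← occupied
  → r_3 = 5.1500
beam 4: φ=270°, α=30°
  dir = (cos 30°, sin 30°) = (0.8660, 0.5000); from cell (1,5)
  next x-line at t=0.9353, next y-line at t=1.0800; Δt_x=1.1547, Δt_y=2.0000
    x: enter (2,5) at t=0.9353 ← occupied
  → r_4 = 0.9353

ranges = [0.3800, 0.2194, 5.1500, 0.9353]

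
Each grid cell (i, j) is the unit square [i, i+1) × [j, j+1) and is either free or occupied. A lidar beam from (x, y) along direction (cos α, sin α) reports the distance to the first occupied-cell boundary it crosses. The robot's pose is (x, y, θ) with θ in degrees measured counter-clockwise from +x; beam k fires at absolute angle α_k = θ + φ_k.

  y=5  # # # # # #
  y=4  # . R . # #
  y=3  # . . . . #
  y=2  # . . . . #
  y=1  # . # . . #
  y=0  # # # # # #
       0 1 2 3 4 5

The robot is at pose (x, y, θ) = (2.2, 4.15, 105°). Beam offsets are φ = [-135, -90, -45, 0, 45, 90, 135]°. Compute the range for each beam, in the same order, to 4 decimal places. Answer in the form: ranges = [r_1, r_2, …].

ranges = [3.2332, 1.8635, 0.9815, 0.8800, 1.3856, 1.2423, 2.4000]

beam 1: φ=-135°, α=330°
  cosα=0.8660 sinα=-0.5000 | (2,4) | tMaxX 0.9238 tMaxY 0.3000 | tΔX 1.1547 tΔY 2.0000
    t=0.3000 [y] (2,3)
    t=0.9238 [x] (3,3)
    t=2.0785 [x] (4,3)
    t=2.3000 [y] (4,2)
    t=3.2332 [x] (5,2) — stop
  → r_1 = 3.2332
beam 2: φ=-90°, α=15°
  cosα=0.9659 sinα=0.2588 | (2,4) | tMaxX 0.8282 tMaxY 3.2841 | tΔX 1.0353 tΔY 3.8637
    t=0.8282 [x] (3,4)
    t=1.8635 [x] (4,4) — stop
  → r_2 = 1.8635
beam 3: φ=-45°, α=60°
  cosα=0.5000 sinα=0.8660 | (2,4) | tMaxX 1.6000 tMaxY 0.9815 | tΔX 2.0000 tΔY 1.1547
    t=0.9815 [y] (2,5) — stop
  → r_3 = 0.9815
beam 4: φ=0°, α=105°
  cosα=-0.2588 sinα=0.9659 | (2,4) | tMaxX 0.7727 tMaxY 0.8800 | tΔX 3.8637 tΔY 1.0353
    t=0.7727 [x] (1,4)
    t=0.8800 [y] (1,5) — stop
  → r_4 = 0.8800
beam 5: φ=45°, α=150°
  cosα=-0.8660 sinα=0.5000 | (2,4) | tMaxX 0.2309 tMaxY 1.7000 | tΔX 1.1547 tΔY 2.0000
    t=0.2309 [x] (1,4)
    t=1.3856 [x] (0,4) — stop
  → r_5 = 1.3856
beam 6: φ=90°, α=195°
  cosα=-0.9659 sinα=-0.2588 | (2,4) | tMaxX 0.2071 tMaxY 0.5796 | tΔX 1.0353 tΔY 3.8637
    t=0.2071 [x] (1,4)
    t=0.5796 [y] (1,3)
    t=1.2423 [x] (0,3) — stop
  → r_6 = 1.2423
beam 7: φ=135°, α=240°
  cosα=-0.5000 sinα=-0.8660 | (2,4) | tMaxX 0.4000 tMaxY 0.1732 | tΔX 2.0000 tΔY 1.1547
    t=0.1732 [y] (2,3)
    t=0.4000 [x] (1,3)
    t=1.3279 [y] (1,2)
    t=2.4000 [x] (0,2) — stop
  → r_7 = 2.4000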